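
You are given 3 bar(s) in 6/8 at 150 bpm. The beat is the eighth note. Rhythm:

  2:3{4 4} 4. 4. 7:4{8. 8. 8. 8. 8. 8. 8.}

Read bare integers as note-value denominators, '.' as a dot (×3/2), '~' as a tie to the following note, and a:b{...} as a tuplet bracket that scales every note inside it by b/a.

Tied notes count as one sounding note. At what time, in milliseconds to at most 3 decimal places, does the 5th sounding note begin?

note 5 onset = 12b = 4800.0ms

1. 0.0ms @ 0 + 1200.0ms (3)
2. 1200.0ms @ 3 + 1200.0ms (3)
3. 2400.0ms @ 6 + 1200.0ms (3)
4. 3600.0ms @ 9 + 1200.0ms (3)
5. 4800.0ms @ 12 + 342.857ms (6/7)
6. 5142.857ms @ 90/7 + 342.857ms (6/7)
7. 5485.714ms @ 96/7 + 342.857ms (6/7)
8. 5828.571ms @ 102/7 + 342.857ms (6/7)
9. 6171.429ms @ 108/7 + 342.857ms (6/7)
10. 6514.286ms @ 114/7 + 342.857ms (6/7)
11. 6857.143ms @ 120/7 + 342.857ms (6/7)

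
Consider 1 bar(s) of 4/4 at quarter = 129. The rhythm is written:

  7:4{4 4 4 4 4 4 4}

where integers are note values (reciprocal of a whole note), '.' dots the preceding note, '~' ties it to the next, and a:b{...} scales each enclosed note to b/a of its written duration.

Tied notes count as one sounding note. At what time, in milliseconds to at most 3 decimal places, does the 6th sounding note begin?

note 6 onset = 20/7b = 1328.904ms

1. 0.0ms @ 0 + 265.781ms (4/7)
2. 265.781ms @ 4/7 + 265.781ms (4/7)
3. 531.561ms @ 8/7 + 265.781ms (4/7)
4. 797.342ms @ 12/7 + 265.781ms (4/7)
5. 1063.123ms @ 16/7 + 265.781ms (4/7)
6. 1328.904ms @ 20/7 + 265.781ms (4/7)
7. 1594.684ms @ 24/7 + 265.781ms (4/7)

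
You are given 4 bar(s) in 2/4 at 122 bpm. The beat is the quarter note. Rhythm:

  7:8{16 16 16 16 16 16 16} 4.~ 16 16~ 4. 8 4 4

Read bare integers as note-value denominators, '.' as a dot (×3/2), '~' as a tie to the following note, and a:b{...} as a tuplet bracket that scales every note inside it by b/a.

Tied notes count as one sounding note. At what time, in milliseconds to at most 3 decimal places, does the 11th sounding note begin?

note 11 onset = 6b = 2950.82ms

1. 0.0ms @ 0 + 140.515ms (2/7)
2. 140.515ms @ 2/7 + 140.515ms (2/7)
3. 281.03ms @ 4/7 + 140.515ms (2/7)
4. 421.546ms @ 6/7 + 140.515ms (2/7)
5. 562.061ms @ 8/7 + 140.515ms (2/7)
6. 702.576ms @ 10/7 + 140.515ms (2/7)
7. 843.091ms @ 12/7 + 140.515ms (2/7)
8. 983.607ms @ 2 + 860.656ms (7/4)
9. 1844.262ms @ 15/4 + 860.656ms (7/4)
10. 2704.918ms @ 11/2 + 245.902ms (1/2)
11. 2950.82ms @ 6 + 491.803ms (1)
12. 3442.623ms @ 7 + 491.803ms (1)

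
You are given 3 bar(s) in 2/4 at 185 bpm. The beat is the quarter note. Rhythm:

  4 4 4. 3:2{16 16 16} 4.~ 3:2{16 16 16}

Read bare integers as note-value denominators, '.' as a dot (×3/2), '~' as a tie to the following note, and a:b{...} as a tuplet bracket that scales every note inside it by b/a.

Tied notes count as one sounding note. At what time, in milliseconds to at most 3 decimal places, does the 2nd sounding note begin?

note 2 onset = 1b = 324.324ms

1. 0.0ms @ 0 + 324.324ms (1)
2. 324.324ms @ 1 + 324.324ms (1)
3. 648.649ms @ 2 + 486.486ms (3/2)
4. 1135.135ms @ 7/2 + 54.054ms (1/6)
5. 1189.189ms @ 11/3 + 54.054ms (1/6)
6. 1243.243ms @ 23/6 + 54.054ms (1/6)
7. 1297.297ms @ 4 + 540.541ms (5/3)
8. 1837.838ms @ 17/3 + 54.054ms (1/6)
9. 1891.892ms @ 35/6 + 54.054ms (1/6)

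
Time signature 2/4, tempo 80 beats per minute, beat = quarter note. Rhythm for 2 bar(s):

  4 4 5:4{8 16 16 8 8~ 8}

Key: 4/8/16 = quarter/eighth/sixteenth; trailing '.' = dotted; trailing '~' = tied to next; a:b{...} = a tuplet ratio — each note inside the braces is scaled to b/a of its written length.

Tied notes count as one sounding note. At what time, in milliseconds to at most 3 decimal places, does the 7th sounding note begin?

1. 0.0ms @ 0 + 750.0ms (1)
2. 750.0ms @ 1 + 750.0ms (1)
3. 1500.0ms @ 2 + 300.0ms (2/5)
4. 1800.0ms @ 12/5 + 150.0ms (1/5)
5. 1950.0ms @ 13/5 + 150.0ms (1/5)
6. 2100.0ms @ 14/5 + 300.0ms (2/5)
7. 2400.0ms @ 16/5 + 600.0ms (4/5)

note 7 onset = 16/5b = 2400.0ms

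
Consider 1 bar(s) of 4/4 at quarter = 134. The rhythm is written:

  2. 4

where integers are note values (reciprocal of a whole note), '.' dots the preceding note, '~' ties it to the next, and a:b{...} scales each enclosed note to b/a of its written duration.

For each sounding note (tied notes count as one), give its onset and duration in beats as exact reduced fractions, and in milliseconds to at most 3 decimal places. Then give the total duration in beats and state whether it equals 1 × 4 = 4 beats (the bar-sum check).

1) 0.0ms=0b +1343.284ms=3b
2) 1343.284ms=3b +447.761ms=1b
Σ=4b of 4 (134bpm 4/4) — PASS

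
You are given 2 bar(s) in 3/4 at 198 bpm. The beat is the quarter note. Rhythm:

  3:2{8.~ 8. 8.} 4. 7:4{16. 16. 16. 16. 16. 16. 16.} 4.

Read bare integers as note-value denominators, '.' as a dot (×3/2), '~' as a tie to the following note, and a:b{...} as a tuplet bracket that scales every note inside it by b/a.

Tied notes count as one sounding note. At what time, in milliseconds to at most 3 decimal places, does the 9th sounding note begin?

1. 0.0ms @ 0 + 303.03ms (1)
2. 303.03ms @ 1 + 151.515ms (1/2)
3. 454.545ms @ 3/2 + 454.545ms (3/2)
4. 909.091ms @ 3 + 64.935ms (3/14)
5. 974.026ms @ 45/14 + 64.935ms (3/14)
6. 1038.961ms @ 24/7 + 64.935ms (3/14)
7. 1103.896ms @ 51/14 + 64.935ms (3/14)
8. 1168.831ms @ 27/7 + 64.935ms (3/14)
9. 1233.766ms @ 57/14 + 64.935ms (3/14)
10. 1298.701ms @ 30/7 + 64.935ms (3/14)
11. 1363.636ms @ 9/2 + 454.545ms (3/2)

note 9 onset = 57/14b = 1233.766ms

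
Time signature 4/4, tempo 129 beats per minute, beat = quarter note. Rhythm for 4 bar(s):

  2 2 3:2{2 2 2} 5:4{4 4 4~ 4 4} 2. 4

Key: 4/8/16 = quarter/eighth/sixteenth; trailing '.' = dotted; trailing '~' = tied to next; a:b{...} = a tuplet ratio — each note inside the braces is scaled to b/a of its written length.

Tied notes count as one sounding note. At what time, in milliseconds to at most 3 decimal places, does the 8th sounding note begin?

note 8 onset = 48/5b = 4465.116ms

1. 0.0ms @ 0 + 930.233ms (2)
2. 930.233ms @ 2 + 930.233ms (2)
3. 1860.465ms @ 4 + 620.155ms (4/3)
4. 2480.62ms @ 16/3 + 620.155ms (4/3)
5. 3100.775ms @ 20/3 + 620.155ms (4/3)
6. 3720.93ms @ 8 + 372.093ms (4/5)
7. 4093.023ms @ 44/5 + 372.093ms (4/5)
8. 4465.116ms @ 48/5 + 744.186ms (8/5)
9. 5209.302ms @ 56/5 + 372.093ms (4/5)
10. 5581.395ms @ 12 + 1395.349ms (3)
11. 6976.744ms @ 15 + 465.116ms (1)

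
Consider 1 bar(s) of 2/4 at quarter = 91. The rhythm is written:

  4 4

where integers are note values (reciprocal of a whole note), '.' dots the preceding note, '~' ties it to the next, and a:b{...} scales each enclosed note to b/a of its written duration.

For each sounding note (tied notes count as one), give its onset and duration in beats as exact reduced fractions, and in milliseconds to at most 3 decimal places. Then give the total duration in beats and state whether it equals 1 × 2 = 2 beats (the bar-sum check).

1) 0.0ms=0b +659.341ms=1b
2) 659.341ms=1b +659.341ms=1b
Σ=2b of 2 (91bpm 2/4) — PASS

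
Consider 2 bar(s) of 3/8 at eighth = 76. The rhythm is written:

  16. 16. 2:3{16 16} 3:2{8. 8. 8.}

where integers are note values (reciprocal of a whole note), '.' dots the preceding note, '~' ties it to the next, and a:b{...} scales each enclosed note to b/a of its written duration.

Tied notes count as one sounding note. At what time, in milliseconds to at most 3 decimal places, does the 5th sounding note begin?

1. 0.0ms @ 0 + 592.105ms (3/4)
2. 592.105ms @ 3/4 + 592.105ms (3/4)
3. 1184.211ms @ 3/2 + 592.105ms (3/4)
4. 1776.316ms @ 9/4 + 592.105ms (3/4)
5. 2368.421ms @ 3 + 789.474ms (1)
6. 3157.895ms @ 4 + 789.474ms (1)
7. 3947.368ms @ 5 + 789.474ms (1)

note 5 onset = 3b = 2368.421ms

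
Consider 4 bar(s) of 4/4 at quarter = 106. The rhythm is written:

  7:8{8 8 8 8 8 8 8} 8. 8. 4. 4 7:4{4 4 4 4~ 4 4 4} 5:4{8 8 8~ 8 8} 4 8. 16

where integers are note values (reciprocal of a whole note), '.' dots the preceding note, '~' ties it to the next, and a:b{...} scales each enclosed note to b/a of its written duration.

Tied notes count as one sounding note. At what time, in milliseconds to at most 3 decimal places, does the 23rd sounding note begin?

note 23 onset = 15b = 8490.566ms

1. 0.0ms @ 0 + 323.45ms (4/7)
2. 323.45ms @ 4/7 + 323.45ms (4/7)
3. 646.9ms @ 8/7 + 323.45ms (4/7)
4. 970.35ms @ 12/7 + 323.45ms (4/7)
5. 1293.801ms @ 16/7 + 323.45ms (4/7)
6. 1617.251ms @ 20/7 + 323.45ms (4/7)
7. 1940.701ms @ 24/7 + 323.45ms (4/7)
8. 2264.151ms @ 4 + 424.528ms (3/4)
9. 2688.679ms @ 19/4 + 424.528ms (3/4)
10. 3113.208ms @ 11/2 + 849.057ms (3/2)
11. 3962.264ms @ 7 + 566.038ms (1)
12. 4528.302ms @ 8 + 323.45ms (4/7)
13. 4851.752ms @ 60/7 + 323.45ms (4/7)
14. 5175.202ms @ 64/7 + 323.45ms (4/7)
15. 5498.652ms @ 68/7 + 646.9ms (8/7)
16. 6145.553ms @ 76/7 + 323.45ms (4/7)
17. 6469.003ms @ 80/7 + 323.45ms (4/7)
18. 6792.453ms @ 12 + 226.415ms (2/5)
19. 7018.868ms @ 62/5 + 226.415ms (2/5)
20. 7245.283ms @ 64/5 + 452.83ms (4/5)
21. 7698.113ms @ 68/5 + 226.415ms (2/5)
22. 7924.528ms @ 14 + 566.038ms (1)
23. 8490.566ms @ 15 + 424.528ms (3/4)
24. 8915.094ms @ 63/4 + 141.509ms (1/4)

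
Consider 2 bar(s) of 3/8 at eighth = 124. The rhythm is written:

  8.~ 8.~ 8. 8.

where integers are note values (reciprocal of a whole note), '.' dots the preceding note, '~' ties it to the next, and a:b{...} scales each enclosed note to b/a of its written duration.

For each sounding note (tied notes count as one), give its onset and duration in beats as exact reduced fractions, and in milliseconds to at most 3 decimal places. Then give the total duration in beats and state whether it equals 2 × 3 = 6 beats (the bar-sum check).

1) 0.0ms=0b +2177.419ms=9/2b
2) 2177.419ms=9/2b +725.806ms=3/2b
Σ=6b of 6 (124bpm 3/8) — PASS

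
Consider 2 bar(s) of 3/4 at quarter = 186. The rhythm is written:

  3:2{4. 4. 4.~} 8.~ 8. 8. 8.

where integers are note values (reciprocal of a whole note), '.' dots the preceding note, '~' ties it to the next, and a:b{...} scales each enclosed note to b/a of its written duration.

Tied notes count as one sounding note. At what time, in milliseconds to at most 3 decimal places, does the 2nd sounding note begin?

1. 0.0ms @ 0 + 322.581ms (1)
2. 322.581ms @ 1 + 322.581ms (1)
3. 645.161ms @ 2 + 806.452ms (5/2)
4. 1451.613ms @ 9/2 + 241.935ms (3/4)
5. 1693.548ms @ 21/4 + 241.935ms (3/4)

note 2 onset = 1b = 322.581ms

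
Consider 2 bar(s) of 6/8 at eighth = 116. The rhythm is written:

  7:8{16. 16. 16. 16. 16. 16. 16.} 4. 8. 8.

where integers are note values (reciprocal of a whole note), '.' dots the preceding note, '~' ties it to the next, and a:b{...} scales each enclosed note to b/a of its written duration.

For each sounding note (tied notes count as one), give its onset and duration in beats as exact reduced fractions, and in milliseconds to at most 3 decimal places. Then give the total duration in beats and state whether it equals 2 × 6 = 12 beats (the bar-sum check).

1) 0.0ms=0b +443.35ms=6/7b
2) 443.35ms=6/7b +443.35ms=6/7b
3) 886.7ms=12/7b +443.35ms=6/7b
4) 1330.049ms=18/7b +443.35ms=6/7b
5) 1773.399ms=24/7b +443.35ms=6/7b
6) 2216.749ms=30/7b +443.35ms=6/7b
7) 2660.099ms=36/7b +443.35ms=6/7b
8) 3103.448ms=6b +1551.724ms=3b
9) 4655.172ms=9b +775.862ms=3/2b
10) 5431.034ms=21/2b +775.862ms=3/2b
Σ=12b of 12 (116bpm 6/8) — PASS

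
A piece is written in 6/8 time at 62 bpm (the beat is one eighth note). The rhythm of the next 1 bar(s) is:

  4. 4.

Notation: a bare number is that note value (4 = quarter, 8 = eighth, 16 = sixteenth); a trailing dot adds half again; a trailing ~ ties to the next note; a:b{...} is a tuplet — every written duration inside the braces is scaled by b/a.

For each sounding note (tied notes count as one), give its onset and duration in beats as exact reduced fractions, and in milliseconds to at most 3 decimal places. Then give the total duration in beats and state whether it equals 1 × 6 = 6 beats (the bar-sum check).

1) 0.0ms=0b +2903.226ms=3b
2) 2903.226ms=3b +2903.226ms=3b
Σ=6b of 6 (62bpm 6/8) — PASS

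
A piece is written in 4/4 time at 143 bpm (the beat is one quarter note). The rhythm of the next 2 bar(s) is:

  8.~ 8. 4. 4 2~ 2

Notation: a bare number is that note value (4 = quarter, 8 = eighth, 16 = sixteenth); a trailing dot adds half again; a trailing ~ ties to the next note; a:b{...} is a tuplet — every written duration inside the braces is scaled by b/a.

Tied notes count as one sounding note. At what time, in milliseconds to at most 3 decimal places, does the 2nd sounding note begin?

note 2 onset = 3/2b = 629.371ms

1. 0.0ms @ 0 + 629.371ms (3/2)
2. 629.371ms @ 3/2 + 629.371ms (3/2)
3. 1258.741ms @ 3 + 419.58ms (1)
4. 1678.322ms @ 4 + 1678.322ms (4)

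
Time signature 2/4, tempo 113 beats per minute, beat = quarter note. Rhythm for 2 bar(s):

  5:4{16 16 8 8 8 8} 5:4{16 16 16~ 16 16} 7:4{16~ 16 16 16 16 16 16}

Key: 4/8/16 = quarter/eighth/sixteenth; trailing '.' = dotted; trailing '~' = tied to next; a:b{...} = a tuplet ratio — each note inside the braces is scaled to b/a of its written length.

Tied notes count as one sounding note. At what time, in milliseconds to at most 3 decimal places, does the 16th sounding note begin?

1. 0.0ms @ 0 + 106.195ms (1/5)
2. 106.195ms @ 1/5 + 106.195ms (1/5)
3. 212.389ms @ 2/5 + 212.389ms (2/5)
4. 424.779ms @ 4/5 + 212.389ms (2/5)
5. 637.168ms @ 6/5 + 212.389ms (2/5)
6. 849.558ms @ 8/5 + 212.389ms (2/5)
7. 1061.947ms @ 2 + 106.195ms (1/5)
8. 1168.142ms @ 11/5 + 106.195ms (1/5)
9. 1274.336ms @ 12/5 + 212.389ms (2/5)
10. 1486.726ms @ 14/5 + 106.195ms (1/5)
11. 1592.92ms @ 3 + 151.707ms (2/7)
12. 1744.627ms @ 23/7 + 75.853ms (1/7)
13. 1820.48ms @ 24/7 + 75.853ms (1/7)
14. 1896.334ms @ 25/7 + 75.853ms (1/7)
15. 1972.187ms @ 26/7 + 75.853ms (1/7)
16. 2048.04ms @ 27/7 + 75.853ms (1/7)

note 16 onset = 27/7b = 2048.04ms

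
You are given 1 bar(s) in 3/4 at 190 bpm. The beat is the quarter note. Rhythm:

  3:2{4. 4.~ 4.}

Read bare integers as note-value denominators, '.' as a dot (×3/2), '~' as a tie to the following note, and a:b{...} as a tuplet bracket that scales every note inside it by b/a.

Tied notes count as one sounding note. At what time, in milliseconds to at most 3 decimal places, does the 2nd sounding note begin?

note 2 onset = 1b = 315.789ms

1. 0.0ms @ 0 + 315.789ms (1)
2. 315.789ms @ 1 + 631.579ms (2)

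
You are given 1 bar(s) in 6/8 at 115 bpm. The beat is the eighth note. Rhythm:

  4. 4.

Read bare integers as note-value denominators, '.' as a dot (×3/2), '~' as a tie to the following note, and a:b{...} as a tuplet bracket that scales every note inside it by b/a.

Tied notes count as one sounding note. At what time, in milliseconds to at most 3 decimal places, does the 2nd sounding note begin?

note 2 onset = 3b = 1565.217ms

1. 0.0ms @ 0 + 1565.217ms (3)
2. 1565.217ms @ 3 + 1565.217ms (3)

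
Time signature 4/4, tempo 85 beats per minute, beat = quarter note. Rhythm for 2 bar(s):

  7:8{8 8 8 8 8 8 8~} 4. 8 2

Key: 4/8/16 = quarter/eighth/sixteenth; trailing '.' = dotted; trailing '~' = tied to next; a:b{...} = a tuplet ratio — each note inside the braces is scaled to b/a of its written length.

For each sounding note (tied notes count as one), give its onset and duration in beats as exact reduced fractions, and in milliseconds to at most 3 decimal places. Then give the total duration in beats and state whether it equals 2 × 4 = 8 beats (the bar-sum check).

1) 0.0ms=0b +403.361ms=4/7b
2) 403.361ms=4/7b +403.361ms=4/7b
3) 806.723ms=8/7b +403.361ms=4/7b
4) 1210.084ms=12/7b +403.361ms=4/7b
5) 1613.445ms=16/7b +403.361ms=4/7b
6) 2016.807ms=20/7b +403.361ms=4/7b
7) 2420.168ms=24/7b +1462.185ms=29/14b
8) 3882.353ms=11/2b +352.941ms=1/2b
9) 4235.294ms=6b +1411.765ms=2b
Σ=8b of 8 (85bpm 4/4) — PASS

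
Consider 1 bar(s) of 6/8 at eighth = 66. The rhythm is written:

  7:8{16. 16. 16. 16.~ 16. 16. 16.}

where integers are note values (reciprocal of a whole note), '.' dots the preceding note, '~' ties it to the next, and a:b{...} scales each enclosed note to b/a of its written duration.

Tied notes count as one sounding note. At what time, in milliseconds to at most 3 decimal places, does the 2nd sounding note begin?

1. 0.0ms @ 0 + 779.221ms (6/7)
2. 779.221ms @ 6/7 + 779.221ms (6/7)
3. 1558.442ms @ 12/7 + 779.221ms (6/7)
4. 2337.662ms @ 18/7 + 1558.442ms (12/7)
5. 3896.104ms @ 30/7 + 779.221ms (6/7)
6. 4675.325ms @ 36/7 + 779.221ms (6/7)

note 2 onset = 6/7b = 779.221ms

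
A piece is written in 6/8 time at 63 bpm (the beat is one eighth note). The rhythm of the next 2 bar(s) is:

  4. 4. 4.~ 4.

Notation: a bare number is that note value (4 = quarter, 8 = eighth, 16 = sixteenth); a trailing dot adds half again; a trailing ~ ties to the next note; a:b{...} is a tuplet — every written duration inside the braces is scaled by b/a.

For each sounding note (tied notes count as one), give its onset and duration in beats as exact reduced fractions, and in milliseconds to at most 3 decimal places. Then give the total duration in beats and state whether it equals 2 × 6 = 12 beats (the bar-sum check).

1) 0.0ms=0b +2857.143ms=3b
2) 2857.143ms=3b +2857.143ms=3b
3) 5714.286ms=6b +5714.286ms=6b
Σ=12b of 12 (63bpm 6/8) — PASS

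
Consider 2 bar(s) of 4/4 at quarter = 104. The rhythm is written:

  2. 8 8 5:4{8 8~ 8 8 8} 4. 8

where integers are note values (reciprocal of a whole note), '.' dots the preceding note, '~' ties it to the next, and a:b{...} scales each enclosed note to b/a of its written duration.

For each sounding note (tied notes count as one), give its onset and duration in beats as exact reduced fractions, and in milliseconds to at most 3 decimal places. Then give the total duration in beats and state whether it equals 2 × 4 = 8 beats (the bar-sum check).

1) 0.0ms=0b +1730.769ms=3b
2) 1730.769ms=3b +288.462ms=1/2b
3) 2019.231ms=7/2b +288.462ms=1/2b
4) 2307.692ms=4b +230.769ms=2/5b
5) 2538.462ms=22/5b +461.538ms=4/5b
6) 3000.0ms=26/5b +230.769ms=2/5b
7) 3230.769ms=28/5b +230.769ms=2/5b
8) 3461.538ms=6b +865.385ms=3/2b
9) 4326.923ms=15/2b +288.462ms=1/2b
Σ=8b of 8 (104bpm 4/4) — PASS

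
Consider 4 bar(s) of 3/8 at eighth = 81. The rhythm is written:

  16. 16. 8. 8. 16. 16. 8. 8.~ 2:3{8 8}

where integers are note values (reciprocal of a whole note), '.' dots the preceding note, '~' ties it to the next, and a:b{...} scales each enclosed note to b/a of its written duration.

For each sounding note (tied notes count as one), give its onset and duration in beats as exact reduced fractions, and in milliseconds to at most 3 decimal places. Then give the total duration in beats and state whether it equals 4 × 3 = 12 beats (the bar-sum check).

1) 0.0ms=0b +555.556ms=3/4b
2) 555.556ms=3/4b +555.556ms=3/4b
3) 1111.111ms=3/2b +1111.111ms=3/2b
4) 2222.222ms=3b +1111.111ms=3/2b
5) 3333.333ms=9/2b +555.556ms=3/4b
6) 3888.889ms=21/4b +555.556ms=3/4b
7) 4444.444ms=6b +1111.111ms=3/2b
8) 5555.556ms=15/2b +2222.222ms=3b
9) 7777.778ms=21/2b +1111.111ms=3/2b
Σ=12b of 12 (81bpm 3/8) — PASS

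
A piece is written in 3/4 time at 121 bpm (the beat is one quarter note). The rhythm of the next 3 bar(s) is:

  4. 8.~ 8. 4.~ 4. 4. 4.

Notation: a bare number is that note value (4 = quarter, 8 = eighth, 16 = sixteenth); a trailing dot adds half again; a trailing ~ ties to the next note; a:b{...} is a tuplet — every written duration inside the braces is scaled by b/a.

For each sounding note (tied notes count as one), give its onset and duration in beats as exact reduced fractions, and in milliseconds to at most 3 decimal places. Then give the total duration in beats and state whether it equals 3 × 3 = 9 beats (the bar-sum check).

1) 0.0ms=0b +743.802ms=3/2b
2) 743.802ms=3/2b +743.802ms=3/2b
3) 1487.603ms=3b +1487.603ms=3b
4) 2975.207ms=6b +743.802ms=3/2b
5) 3719.008ms=15/2b +743.802ms=3/2b
Σ=9b of 9 (121bpm 3/4) — PASS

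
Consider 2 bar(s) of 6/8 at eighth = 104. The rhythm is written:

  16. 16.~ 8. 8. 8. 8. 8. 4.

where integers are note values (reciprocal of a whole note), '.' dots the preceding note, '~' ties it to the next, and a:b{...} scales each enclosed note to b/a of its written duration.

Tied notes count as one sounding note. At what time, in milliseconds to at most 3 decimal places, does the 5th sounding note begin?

note 5 onset = 6b = 3461.538ms

1. 0.0ms @ 0 + 432.692ms (3/4)
2. 432.692ms @ 3/4 + 1298.077ms (9/4)
3. 1730.769ms @ 3 + 865.385ms (3/2)
4. 2596.154ms @ 9/2 + 865.385ms (3/2)
5. 3461.538ms @ 6 + 865.385ms (3/2)
6. 4326.923ms @ 15/2 + 865.385ms (3/2)
7. 5192.308ms @ 9 + 1730.769ms (3)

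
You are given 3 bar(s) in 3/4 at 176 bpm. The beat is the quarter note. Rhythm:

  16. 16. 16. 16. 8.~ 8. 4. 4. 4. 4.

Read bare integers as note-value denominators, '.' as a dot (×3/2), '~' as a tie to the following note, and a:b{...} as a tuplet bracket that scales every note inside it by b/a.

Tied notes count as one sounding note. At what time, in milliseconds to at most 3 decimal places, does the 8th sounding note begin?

note 8 onset = 6b = 2045.455ms

1. 0.0ms @ 0 + 127.841ms (3/8)
2. 127.841ms @ 3/8 + 127.841ms (3/8)
3. 255.682ms @ 3/4 + 127.841ms (3/8)
4. 383.523ms @ 9/8 + 127.841ms (3/8)
5. 511.364ms @ 3/2 + 511.364ms (3/2)
6. 1022.727ms @ 3 + 511.364ms (3/2)
7. 1534.091ms @ 9/2 + 511.364ms (3/2)
8. 2045.455ms @ 6 + 511.364ms (3/2)
9. 2556.818ms @ 15/2 + 511.364ms (3/2)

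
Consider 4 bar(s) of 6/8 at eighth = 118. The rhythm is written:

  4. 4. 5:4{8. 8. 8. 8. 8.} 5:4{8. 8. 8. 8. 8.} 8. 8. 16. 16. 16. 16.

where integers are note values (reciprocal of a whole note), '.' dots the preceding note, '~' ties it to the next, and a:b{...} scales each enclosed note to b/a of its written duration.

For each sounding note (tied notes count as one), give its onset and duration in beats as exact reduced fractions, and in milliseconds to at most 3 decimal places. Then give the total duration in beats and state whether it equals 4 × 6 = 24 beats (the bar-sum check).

1) 0.0ms=0b +1525.424ms=3b
2) 1525.424ms=3b +1525.424ms=3b
3) 3050.847ms=6b +610.169ms=6/5b
4) 3661.017ms=36/5b +610.169ms=6/5b
5) 4271.186ms=42/5b +610.169ms=6/5b
6) 4881.356ms=48/5b +610.169ms=6/5b
7) 5491.525ms=54/5b +610.169ms=6/5b
8) 6101.695ms=12b +610.169ms=6/5b
9) 6711.864ms=66/5b +610.169ms=6/5b
10) 7322.034ms=72/5b +610.169ms=6/5b
11) 7932.203ms=78/5b +610.169ms=6/5b
12) 8542.373ms=84/5b +610.169ms=6/5b
13) 9152.542ms=18b +762.712ms=3/2b
14) 9915.254ms=39/2b +762.712ms=3/2b
15) 10677.966ms=21b +381.356ms=3/4b
16) 11059.322ms=87/4b +381.356ms=3/4b
17) 11440.678ms=45/2b +381.356ms=3/4b
18) 11822.034ms=93/4b +381.356ms=3/4b
Σ=24b of 24 (118bpm 6/8) — PASS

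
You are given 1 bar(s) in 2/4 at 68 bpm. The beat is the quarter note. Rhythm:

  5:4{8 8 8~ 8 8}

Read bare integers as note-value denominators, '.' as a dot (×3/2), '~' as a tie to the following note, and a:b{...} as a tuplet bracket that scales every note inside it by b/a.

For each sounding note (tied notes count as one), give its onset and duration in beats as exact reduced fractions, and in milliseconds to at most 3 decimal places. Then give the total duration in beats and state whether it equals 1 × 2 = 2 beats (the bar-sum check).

1) 0.0ms=0b +352.941ms=2/5b
2) 352.941ms=2/5b +352.941ms=2/5b
3) 705.882ms=4/5b +705.882ms=4/5b
4) 1411.765ms=8/5b +352.941ms=2/5b
Σ=2b of 2 (68bpm 2/4) — PASS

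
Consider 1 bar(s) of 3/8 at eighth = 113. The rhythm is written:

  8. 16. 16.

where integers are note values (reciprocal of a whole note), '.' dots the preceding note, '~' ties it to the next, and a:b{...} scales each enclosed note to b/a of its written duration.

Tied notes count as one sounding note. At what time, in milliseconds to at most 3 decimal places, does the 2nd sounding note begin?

note 2 onset = 3/2b = 796.46ms

1. 0.0ms @ 0 + 796.46ms (3/2)
2. 796.46ms @ 3/2 + 398.23ms (3/4)
3. 1194.69ms @ 9/4 + 398.23ms (3/4)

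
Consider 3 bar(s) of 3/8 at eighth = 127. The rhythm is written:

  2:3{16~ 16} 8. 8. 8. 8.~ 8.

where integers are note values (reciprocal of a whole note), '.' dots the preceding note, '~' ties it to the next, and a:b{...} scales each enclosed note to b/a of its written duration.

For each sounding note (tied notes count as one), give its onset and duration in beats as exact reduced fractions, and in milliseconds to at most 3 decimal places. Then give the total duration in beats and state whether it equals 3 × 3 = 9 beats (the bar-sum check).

1) 0.0ms=0b +708.661ms=3/2b
2) 708.661ms=3/2b +708.661ms=3/2b
3) 1417.323ms=3b +708.661ms=3/2b
4) 2125.984ms=9/2b +708.661ms=3/2b
5) 2834.646ms=6b +1417.323ms=3b
Σ=9b of 9 (127bpm 3/8) — PASS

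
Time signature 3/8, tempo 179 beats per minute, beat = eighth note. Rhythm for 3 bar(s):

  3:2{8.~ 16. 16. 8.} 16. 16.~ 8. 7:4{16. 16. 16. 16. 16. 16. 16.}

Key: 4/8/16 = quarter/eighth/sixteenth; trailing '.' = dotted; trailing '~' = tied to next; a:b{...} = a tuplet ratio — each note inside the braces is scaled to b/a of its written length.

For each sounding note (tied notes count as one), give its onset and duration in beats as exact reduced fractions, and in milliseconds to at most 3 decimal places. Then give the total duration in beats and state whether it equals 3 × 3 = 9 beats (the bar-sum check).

1) 0.0ms=0b +502.793ms=3/2b
2) 502.793ms=3/2b +167.598ms=1/2b
3) 670.391ms=2b +335.196ms=1b
4) 1005.587ms=3b +251.397ms=3/4b
5) 1256.983ms=15/4b +754.19ms=9/4b
6) 2011.173ms=6b +143.655ms=3/7b
7) 2154.828ms=45/7b +143.655ms=3/7b
8) 2298.484ms=48/7b +143.655ms=3/7b
9) 2442.139ms=51/7b +143.655ms=3/7b
10) 2585.794ms=54/7b +143.655ms=3/7b
11) 2729.449ms=57/7b +143.655ms=3/7b
12) 2873.105ms=60/7b +143.655ms=3/7b
Σ=9b of 9 (179bpm 3/8) — PASS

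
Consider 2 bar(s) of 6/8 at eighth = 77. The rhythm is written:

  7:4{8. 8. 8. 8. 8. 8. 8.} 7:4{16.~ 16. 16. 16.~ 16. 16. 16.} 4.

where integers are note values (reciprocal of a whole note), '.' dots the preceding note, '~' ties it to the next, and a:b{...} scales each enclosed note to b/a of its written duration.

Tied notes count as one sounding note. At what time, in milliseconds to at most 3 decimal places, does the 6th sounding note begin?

1. 0.0ms @ 0 + 667.904ms (6/7)
2. 667.904ms @ 6/7 + 667.904ms (6/7)
3. 1335.807ms @ 12/7 + 667.904ms (6/7)
4. 2003.711ms @ 18/7 + 667.904ms (6/7)
5. 2671.614ms @ 24/7 + 667.904ms (6/7)
6. 3339.518ms @ 30/7 + 667.904ms (6/7)
7. 4007.421ms @ 36/7 + 667.904ms (6/7)
8. 4675.325ms @ 6 + 667.904ms (6/7)
9. 5343.228ms @ 48/7 + 333.952ms (3/7)
10. 5677.18ms @ 51/7 + 667.904ms (6/7)
11. 6345.083ms @ 57/7 + 333.952ms (3/7)
12. 6679.035ms @ 60/7 + 333.952ms (3/7)
13. 7012.987ms @ 9 + 2337.662ms (3)

note 6 onset = 30/7b = 3339.518ms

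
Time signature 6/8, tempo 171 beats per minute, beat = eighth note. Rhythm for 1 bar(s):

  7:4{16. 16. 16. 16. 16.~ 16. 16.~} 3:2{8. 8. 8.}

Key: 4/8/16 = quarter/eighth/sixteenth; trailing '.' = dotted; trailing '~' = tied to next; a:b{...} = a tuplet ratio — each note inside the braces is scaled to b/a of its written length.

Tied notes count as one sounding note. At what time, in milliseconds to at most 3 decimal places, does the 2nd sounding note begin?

1. 0.0ms @ 0 + 150.376ms (3/7)
2. 150.376ms @ 3/7 + 150.376ms (3/7)
3. 300.752ms @ 6/7 + 150.376ms (3/7)
4. 451.128ms @ 9/7 + 150.376ms (3/7)
5. 601.504ms @ 12/7 + 300.752ms (6/7)
6. 902.256ms @ 18/7 + 501.253ms (10/7)
7. 1403.509ms @ 4 + 350.877ms (1)
8. 1754.386ms @ 5 + 350.877ms (1)

note 2 onset = 3/7b = 150.376ms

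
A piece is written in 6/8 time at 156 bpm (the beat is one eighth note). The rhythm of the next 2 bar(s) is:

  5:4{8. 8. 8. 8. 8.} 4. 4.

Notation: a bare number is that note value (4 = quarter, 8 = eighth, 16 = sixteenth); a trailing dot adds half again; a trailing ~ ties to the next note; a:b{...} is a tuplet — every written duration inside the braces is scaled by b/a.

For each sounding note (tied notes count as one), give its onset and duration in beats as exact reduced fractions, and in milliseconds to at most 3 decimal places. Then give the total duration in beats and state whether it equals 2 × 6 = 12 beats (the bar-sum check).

1) 0.0ms=0b +461.538ms=6/5b
2) 461.538ms=6/5b +461.538ms=6/5b
3) 923.077ms=12/5b +461.538ms=6/5b
4) 1384.615ms=18/5b +461.538ms=6/5b
5) 1846.154ms=24/5b +461.538ms=6/5b
6) 2307.692ms=6b +1153.846ms=3b
7) 3461.538ms=9b +1153.846ms=3b
Σ=12b of 12 (156bpm 6/8) — PASS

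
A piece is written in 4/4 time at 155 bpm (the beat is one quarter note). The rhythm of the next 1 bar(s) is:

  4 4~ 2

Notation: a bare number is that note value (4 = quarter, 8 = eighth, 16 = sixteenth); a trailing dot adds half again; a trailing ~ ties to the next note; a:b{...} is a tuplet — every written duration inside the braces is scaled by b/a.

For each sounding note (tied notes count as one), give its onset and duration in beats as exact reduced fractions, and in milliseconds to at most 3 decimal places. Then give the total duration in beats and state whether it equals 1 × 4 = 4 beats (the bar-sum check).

1) 0.0ms=0b +387.097ms=1b
2) 387.097ms=1b +1161.29ms=3b
Σ=4b of 4 (155bpm 4/4) — PASS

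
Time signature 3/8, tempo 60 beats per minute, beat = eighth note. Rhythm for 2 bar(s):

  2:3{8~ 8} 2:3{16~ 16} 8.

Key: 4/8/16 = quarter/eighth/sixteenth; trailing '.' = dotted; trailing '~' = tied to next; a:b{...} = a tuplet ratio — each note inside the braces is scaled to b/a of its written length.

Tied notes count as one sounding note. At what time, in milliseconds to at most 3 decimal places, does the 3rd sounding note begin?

note 3 onset = 9/2b = 4500.0ms

1. 0.0ms @ 0 + 3000.0ms (3)
2. 3000.0ms @ 3 + 1500.0ms (3/2)
3. 4500.0ms @ 9/2 + 1500.0ms (3/2)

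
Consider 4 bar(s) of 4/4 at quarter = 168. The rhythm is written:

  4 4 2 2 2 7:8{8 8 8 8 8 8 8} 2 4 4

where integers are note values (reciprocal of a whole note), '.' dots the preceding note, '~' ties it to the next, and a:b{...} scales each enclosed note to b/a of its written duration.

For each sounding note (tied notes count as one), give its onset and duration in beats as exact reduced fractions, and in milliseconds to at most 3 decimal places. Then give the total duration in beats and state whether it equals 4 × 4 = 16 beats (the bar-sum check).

1) 0.0ms=0b +357.143ms=1b
2) 357.143ms=1b +357.143ms=1b
3) 714.286ms=2b +714.286ms=2b
4) 1428.571ms=4b +714.286ms=2b
5) 2142.857ms=6b +714.286ms=2b
6) 2857.143ms=8b +204.082ms=4/7b
7) 3061.224ms=60/7b +204.082ms=4/7b
8) 3265.306ms=64/7b +204.082ms=4/7b
9) 3469.388ms=68/7b +204.082ms=4/7b
10) 3673.469ms=72/7b +204.082ms=4/7b
11) 3877.551ms=76/7b +204.082ms=4/7b
12) 4081.633ms=80/7b +204.082ms=4/7b
13) 4285.714ms=12b +714.286ms=2b
14) 5000.0ms=14b +357.143ms=1b
15) 5357.143ms=15b +357.143ms=1b
Σ=16b of 16 (168bpm 4/4) — PASS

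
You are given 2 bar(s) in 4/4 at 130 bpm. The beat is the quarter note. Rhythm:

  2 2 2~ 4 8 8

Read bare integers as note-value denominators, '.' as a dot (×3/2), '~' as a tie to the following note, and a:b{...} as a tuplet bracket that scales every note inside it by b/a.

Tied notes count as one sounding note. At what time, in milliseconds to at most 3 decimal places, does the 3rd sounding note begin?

1. 0.0ms @ 0 + 923.077ms (2)
2. 923.077ms @ 2 + 923.077ms (2)
3. 1846.154ms @ 4 + 1384.615ms (3)
4. 3230.769ms @ 7 + 230.769ms (1/2)
5. 3461.538ms @ 15/2 + 230.769ms (1/2)

note 3 onset = 4b = 1846.154ms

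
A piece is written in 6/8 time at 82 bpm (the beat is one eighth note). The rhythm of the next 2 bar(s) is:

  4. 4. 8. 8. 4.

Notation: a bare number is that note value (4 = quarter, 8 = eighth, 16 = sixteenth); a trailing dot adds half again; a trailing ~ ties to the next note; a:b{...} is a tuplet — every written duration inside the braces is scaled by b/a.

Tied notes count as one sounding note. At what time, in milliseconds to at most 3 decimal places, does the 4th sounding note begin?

note 4 onset = 15/2b = 5487.805ms

1. 0.0ms @ 0 + 2195.122ms (3)
2. 2195.122ms @ 3 + 2195.122ms (3)
3. 4390.244ms @ 6 + 1097.561ms (3/2)
4. 5487.805ms @ 15/2 + 1097.561ms (3/2)
5. 6585.366ms @ 9 + 2195.122ms (3)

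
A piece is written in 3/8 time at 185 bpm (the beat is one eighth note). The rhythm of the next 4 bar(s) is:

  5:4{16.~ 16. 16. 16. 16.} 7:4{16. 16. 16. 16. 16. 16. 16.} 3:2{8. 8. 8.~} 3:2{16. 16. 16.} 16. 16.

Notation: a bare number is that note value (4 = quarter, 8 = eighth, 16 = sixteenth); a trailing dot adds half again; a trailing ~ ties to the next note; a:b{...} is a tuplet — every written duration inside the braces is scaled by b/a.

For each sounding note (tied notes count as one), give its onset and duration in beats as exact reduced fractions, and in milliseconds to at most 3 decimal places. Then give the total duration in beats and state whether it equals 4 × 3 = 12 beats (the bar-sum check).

1) 0.0ms=0b +389.189ms=6/5b
2) 389.189ms=6/5b +194.595ms=3/5b
3) 583.784ms=9/5b +194.595ms=3/5b
4) 778.378ms=12/5b +194.595ms=3/5b
5) 972.973ms=3b +138.996ms=3/7b
6) 1111.969ms=24/7b +138.996ms=3/7b
7) 1250.965ms=27/7b +138.996ms=3/7b
8) 1389.961ms=30/7b +138.996ms=3/7b
9) 1528.958ms=33/7b +138.996ms=3/7b
10) 1667.954ms=36/7b +138.996ms=3/7b
11) 1806.95ms=39/7b +138.996ms=3/7b
12) 1945.946ms=6b +324.324ms=1b
13) 2270.27ms=7b +324.324ms=1b
14) 2594.595ms=8b +486.486ms=3/2b
15) 3081.081ms=19/2b +162.162ms=1/2b
16) 3243.243ms=10b +162.162ms=1/2b
17) 3405.405ms=21/2b +243.243ms=3/4b
18) 3648.649ms=45/4b +243.243ms=3/4b
Σ=12b of 12 (185bpm 3/8) — PASS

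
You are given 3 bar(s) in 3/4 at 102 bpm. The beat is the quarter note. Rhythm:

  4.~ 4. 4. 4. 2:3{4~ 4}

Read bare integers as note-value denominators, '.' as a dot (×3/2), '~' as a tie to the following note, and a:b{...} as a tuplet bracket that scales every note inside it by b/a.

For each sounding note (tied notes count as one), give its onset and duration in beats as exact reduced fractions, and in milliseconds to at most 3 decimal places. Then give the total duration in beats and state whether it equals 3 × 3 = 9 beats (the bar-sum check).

1) 0.0ms=0b +1764.706ms=3b
2) 1764.706ms=3b +882.353ms=3/2b
3) 2647.059ms=9/2b +882.353ms=3/2b
4) 3529.412ms=6b +1764.706ms=3b
Σ=9b of 9 (102bpm 3/4) — PASS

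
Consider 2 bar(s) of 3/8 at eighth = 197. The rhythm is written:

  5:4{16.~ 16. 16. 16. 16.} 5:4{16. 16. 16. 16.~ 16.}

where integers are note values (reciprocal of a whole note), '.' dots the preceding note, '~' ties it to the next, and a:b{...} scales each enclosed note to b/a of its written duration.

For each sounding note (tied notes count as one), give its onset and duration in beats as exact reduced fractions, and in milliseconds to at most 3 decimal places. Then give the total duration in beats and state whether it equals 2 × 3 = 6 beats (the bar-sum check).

1) 0.0ms=0b +365.482ms=6/5b
2) 365.482ms=6/5b +182.741ms=3/5b
3) 548.223ms=9/5b +182.741ms=3/5b
4) 730.964ms=12/5b +182.741ms=3/5b
5) 913.706ms=3b +182.741ms=3/5b
6) 1096.447ms=18/5b +182.741ms=3/5b
7) 1279.188ms=21/5b +182.741ms=3/5b
8) 1461.929ms=24/5b +365.482ms=6/5b
Σ=6b of 6 (197bpm 3/8) — PASS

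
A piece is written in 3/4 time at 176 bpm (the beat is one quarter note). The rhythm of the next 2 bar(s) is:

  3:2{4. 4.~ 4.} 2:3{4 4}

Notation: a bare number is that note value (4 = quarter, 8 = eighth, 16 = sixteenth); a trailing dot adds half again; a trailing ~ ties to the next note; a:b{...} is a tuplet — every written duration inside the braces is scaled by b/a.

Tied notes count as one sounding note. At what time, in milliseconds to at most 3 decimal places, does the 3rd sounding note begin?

1. 0.0ms @ 0 + 340.909ms (1)
2. 340.909ms @ 1 + 681.818ms (2)
3. 1022.727ms @ 3 + 511.364ms (3/2)
4. 1534.091ms @ 9/2 + 511.364ms (3/2)

note 3 onset = 3b = 1022.727ms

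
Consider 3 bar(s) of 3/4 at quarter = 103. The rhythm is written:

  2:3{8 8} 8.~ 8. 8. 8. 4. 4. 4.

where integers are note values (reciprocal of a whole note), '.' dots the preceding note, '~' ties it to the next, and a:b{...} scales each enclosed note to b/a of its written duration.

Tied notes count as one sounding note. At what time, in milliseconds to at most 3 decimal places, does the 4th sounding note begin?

note 4 onset = 3b = 1747.573ms

1. 0.0ms @ 0 + 436.893ms (3/4)
2. 436.893ms @ 3/4 + 436.893ms (3/4)
3. 873.786ms @ 3/2 + 873.786ms (3/2)
4. 1747.573ms @ 3 + 436.893ms (3/4)
5. 2184.466ms @ 15/4 + 436.893ms (3/4)
6. 2621.359ms @ 9/2 + 873.786ms (3/2)
7. 3495.146ms @ 6 + 873.786ms (3/2)
8. 4368.932ms @ 15/2 + 873.786ms (3/2)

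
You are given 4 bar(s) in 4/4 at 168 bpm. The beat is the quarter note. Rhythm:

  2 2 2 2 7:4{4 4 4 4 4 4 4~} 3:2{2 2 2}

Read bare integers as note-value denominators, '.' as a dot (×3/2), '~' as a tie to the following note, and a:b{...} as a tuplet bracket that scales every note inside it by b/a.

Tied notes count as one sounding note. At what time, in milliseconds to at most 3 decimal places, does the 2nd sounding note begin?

1. 0.0ms @ 0 + 714.286ms (2)
2. 714.286ms @ 2 + 714.286ms (2)
3. 1428.571ms @ 4 + 714.286ms (2)
4. 2142.857ms @ 6 + 714.286ms (2)
5. 2857.143ms @ 8 + 204.082ms (4/7)
6. 3061.224ms @ 60/7 + 204.082ms (4/7)
7. 3265.306ms @ 64/7 + 204.082ms (4/7)
8. 3469.388ms @ 68/7 + 204.082ms (4/7)
9. 3673.469ms @ 72/7 + 204.082ms (4/7)
10. 3877.551ms @ 76/7 + 204.082ms (4/7)
11. 4081.633ms @ 80/7 + 680.272ms (40/21)
12. 4761.905ms @ 40/3 + 476.19ms (4/3)
13. 5238.095ms @ 44/3 + 476.19ms (4/3)

note 2 onset = 2b = 714.286ms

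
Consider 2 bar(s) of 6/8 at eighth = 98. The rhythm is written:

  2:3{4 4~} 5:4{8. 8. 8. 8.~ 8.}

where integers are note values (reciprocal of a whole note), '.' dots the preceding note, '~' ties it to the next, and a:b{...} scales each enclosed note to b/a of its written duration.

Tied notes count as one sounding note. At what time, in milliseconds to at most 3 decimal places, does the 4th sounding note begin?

note 4 onset = 42/5b = 5142.857ms

1. 0.0ms @ 0 + 1836.735ms (3)
2. 1836.735ms @ 3 + 2571.429ms (21/5)
3. 4408.163ms @ 36/5 + 734.694ms (6/5)
4. 5142.857ms @ 42/5 + 734.694ms (6/5)
5. 5877.551ms @ 48/5 + 1469.388ms (12/5)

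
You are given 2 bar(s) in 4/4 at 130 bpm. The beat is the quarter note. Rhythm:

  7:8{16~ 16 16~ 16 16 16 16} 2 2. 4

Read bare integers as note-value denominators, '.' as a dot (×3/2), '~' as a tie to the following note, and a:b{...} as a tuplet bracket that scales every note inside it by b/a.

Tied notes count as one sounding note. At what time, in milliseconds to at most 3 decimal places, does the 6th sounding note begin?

note 6 onset = 2b = 923.077ms

1. 0.0ms @ 0 + 263.736ms (4/7)
2. 263.736ms @ 4/7 + 263.736ms (4/7)
3. 527.473ms @ 8/7 + 131.868ms (2/7)
4. 659.341ms @ 10/7 + 131.868ms (2/7)
5. 791.209ms @ 12/7 + 131.868ms (2/7)
6. 923.077ms @ 2 + 923.077ms (2)
7. 1846.154ms @ 4 + 1384.615ms (3)
8. 3230.769ms @ 7 + 461.538ms (1)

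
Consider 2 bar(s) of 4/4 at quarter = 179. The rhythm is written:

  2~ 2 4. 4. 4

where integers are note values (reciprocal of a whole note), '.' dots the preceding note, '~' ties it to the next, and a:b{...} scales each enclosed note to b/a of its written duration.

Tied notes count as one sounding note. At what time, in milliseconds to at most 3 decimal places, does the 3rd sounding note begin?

note 3 onset = 11/2b = 1843.575ms

1. 0.0ms @ 0 + 1340.782ms (4)
2. 1340.782ms @ 4 + 502.793ms (3/2)
3. 1843.575ms @ 11/2 + 502.793ms (3/2)
4. 2346.369ms @ 7 + 335.196ms (1)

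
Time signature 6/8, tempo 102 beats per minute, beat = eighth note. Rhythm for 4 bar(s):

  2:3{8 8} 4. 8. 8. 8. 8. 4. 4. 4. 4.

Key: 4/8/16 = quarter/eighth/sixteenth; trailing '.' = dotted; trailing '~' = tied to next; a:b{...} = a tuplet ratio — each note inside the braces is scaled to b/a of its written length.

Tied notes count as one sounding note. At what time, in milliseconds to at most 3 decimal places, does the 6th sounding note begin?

1. 0.0ms @ 0 + 882.353ms (3/2)
2. 882.353ms @ 3/2 + 882.353ms (3/2)
3. 1764.706ms @ 3 + 1764.706ms (3)
4. 3529.412ms @ 6 + 882.353ms (3/2)
5. 4411.765ms @ 15/2 + 882.353ms (3/2)
6. 5294.118ms @ 9 + 882.353ms (3/2)
7. 6176.471ms @ 21/2 + 882.353ms (3/2)
8. 7058.824ms @ 12 + 1764.706ms (3)
9. 8823.529ms @ 15 + 1764.706ms (3)
10. 10588.235ms @ 18 + 1764.706ms (3)
11. 12352.941ms @ 21 + 1764.706ms (3)

note 6 onset = 9b = 5294.118ms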